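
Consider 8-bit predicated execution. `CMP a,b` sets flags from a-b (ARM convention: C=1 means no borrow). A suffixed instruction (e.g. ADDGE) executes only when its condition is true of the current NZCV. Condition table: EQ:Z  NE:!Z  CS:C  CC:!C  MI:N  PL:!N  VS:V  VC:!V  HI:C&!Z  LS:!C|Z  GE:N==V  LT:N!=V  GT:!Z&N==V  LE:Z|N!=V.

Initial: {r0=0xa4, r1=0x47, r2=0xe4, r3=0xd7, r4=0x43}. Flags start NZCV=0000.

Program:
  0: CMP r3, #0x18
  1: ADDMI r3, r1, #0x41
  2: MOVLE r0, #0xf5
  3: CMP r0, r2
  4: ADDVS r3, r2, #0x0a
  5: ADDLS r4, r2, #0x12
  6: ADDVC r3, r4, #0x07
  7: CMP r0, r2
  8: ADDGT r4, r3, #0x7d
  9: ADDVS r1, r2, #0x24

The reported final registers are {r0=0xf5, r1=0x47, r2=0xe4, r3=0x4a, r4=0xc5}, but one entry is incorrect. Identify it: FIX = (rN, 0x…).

[0] flags=1010 → (cmp)
[1] flags=1010 MI?T → r3=0x88
[2] flags=1010 LE?T → r0=0xf5
[3] flags=0010 → (cmp)
[4] flags=0010 VS?F → skip
[5] flags=0010 LS?F → skip
[6] flags=0010 VC?T → r3=0x4a
[7] flags=0010 → (cmp)
[8] flags=0010 GT?T → r4=0xc7
[9] flags=0010 VS?F → skip

FIX = (r4, 0xc7)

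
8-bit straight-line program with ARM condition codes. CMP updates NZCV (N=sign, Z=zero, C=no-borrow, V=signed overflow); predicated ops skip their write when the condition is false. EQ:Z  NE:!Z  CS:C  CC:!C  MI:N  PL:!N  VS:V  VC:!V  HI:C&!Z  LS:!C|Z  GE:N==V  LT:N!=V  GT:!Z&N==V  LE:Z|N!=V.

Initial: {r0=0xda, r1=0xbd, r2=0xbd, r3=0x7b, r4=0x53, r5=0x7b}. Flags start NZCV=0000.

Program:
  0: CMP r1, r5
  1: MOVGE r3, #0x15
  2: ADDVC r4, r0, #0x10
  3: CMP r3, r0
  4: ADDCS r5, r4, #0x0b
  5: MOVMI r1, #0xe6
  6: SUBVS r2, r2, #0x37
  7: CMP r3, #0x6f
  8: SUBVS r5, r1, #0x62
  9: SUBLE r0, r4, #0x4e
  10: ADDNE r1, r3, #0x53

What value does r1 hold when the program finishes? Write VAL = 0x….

VAL = 0xce

0: ✓ CMP  NZCV=0011
1: · MOVGE
2: · ADDVC
3: ✓ CMP  NZCV=1001
4: · ADDCS
5: ✓ MOVMI  r1←0xe6
6: ✓ SUBVS  r2←0x86
7: ✓ CMP  NZCV=0010
8: · SUBVS
9: · SUBLE
10: ✓ ADDNE  r1←0xce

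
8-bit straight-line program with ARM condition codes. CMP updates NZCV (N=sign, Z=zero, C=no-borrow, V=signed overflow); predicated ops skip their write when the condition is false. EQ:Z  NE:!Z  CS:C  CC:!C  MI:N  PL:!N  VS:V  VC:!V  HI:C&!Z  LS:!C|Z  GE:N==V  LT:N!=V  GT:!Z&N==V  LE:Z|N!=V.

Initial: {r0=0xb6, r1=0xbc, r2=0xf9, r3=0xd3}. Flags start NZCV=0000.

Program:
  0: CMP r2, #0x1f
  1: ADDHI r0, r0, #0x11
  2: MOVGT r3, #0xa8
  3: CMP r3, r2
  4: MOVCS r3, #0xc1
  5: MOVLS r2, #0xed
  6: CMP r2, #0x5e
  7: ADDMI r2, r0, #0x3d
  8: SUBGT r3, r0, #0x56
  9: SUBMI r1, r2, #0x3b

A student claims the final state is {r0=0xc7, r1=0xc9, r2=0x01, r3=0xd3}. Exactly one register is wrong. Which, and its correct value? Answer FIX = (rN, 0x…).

[0] flags=1010 → (cmp)
[1] flags=1010 HI?T → r0=0xc7
[2] flags=1010 GT?F → skip
[3] flags=1000 → (cmp)
[4] flags=1000 CS?F → skip
[5] flags=1000 LS?T → r2=0xed
[6] flags=1010 → (cmp)
[7] flags=1010 MI?T → r2=0x04
[8] flags=1010 GT?F → skip
[9] flags=1010 MI?T → r1=0xc9

FIX = (r2, 0x04)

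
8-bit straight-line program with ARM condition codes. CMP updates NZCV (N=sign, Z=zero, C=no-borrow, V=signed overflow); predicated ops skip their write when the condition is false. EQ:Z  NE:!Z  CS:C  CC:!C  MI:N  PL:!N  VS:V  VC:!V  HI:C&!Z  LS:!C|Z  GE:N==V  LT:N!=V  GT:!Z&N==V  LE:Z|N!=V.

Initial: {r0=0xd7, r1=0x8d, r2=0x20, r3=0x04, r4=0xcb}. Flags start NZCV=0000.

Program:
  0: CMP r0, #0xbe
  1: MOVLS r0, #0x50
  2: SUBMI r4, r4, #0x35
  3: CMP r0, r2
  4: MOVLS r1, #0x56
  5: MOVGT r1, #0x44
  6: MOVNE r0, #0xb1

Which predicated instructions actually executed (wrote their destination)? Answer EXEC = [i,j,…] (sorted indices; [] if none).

[0] flags=0010 → (cmp)
[1] flags=0010 LS?F → skip
[2] flags=0010 MI?F → skip
[3] flags=1010 → (cmp)
[4] flags=1010 LS?F → skip
[5] flags=1010 GT?F → skip
[6] flags=1010 NE?T → r0=0xb1

EXEC = [6]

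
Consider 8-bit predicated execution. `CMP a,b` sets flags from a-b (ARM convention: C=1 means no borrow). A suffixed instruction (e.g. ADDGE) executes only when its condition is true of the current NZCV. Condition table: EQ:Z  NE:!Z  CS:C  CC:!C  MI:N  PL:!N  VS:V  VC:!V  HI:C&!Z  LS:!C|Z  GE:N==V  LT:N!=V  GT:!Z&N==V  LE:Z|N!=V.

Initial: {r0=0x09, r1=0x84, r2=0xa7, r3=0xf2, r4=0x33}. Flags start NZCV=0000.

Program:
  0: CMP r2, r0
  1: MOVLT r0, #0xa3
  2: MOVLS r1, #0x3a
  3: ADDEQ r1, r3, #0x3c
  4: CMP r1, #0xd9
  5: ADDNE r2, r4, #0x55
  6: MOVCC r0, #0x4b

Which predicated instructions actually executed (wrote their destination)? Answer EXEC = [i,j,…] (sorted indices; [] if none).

EXEC = [1,5,6]

[0] flags=1010 → (cmp)
[1] flags=1010 LT?T → r0=0xa3
[2] flags=1010 LS?F → skip
[3] flags=1010 EQ?F → skip
[4] flags=1000 → (cmp)
[5] flags=1000 NE?T → r2=0x88
[6] flags=1000 CC?T → r0=0x4b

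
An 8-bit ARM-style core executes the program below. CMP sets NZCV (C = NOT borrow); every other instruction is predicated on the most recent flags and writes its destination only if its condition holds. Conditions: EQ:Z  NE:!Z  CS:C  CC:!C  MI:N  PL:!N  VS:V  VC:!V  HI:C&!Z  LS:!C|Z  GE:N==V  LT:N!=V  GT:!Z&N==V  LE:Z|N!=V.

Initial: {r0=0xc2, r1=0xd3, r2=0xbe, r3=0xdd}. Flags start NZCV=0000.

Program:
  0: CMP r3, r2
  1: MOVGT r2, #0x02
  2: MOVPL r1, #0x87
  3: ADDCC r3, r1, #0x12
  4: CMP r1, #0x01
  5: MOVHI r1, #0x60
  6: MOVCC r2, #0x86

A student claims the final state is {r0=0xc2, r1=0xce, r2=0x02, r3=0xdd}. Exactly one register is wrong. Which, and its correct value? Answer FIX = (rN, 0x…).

FIX = (r1, 0x60)

[0] flags=0010 → (cmp)
[1] flags=0010 GT?T → r2=0x02
[2] flags=0010 PL?T → r1=0x87
[3] flags=0010 CC?F → skip
[4] flags=1010 → (cmp)
[5] flags=1010 HI?T → r1=0x60
[6] flags=1010 CC?F → skip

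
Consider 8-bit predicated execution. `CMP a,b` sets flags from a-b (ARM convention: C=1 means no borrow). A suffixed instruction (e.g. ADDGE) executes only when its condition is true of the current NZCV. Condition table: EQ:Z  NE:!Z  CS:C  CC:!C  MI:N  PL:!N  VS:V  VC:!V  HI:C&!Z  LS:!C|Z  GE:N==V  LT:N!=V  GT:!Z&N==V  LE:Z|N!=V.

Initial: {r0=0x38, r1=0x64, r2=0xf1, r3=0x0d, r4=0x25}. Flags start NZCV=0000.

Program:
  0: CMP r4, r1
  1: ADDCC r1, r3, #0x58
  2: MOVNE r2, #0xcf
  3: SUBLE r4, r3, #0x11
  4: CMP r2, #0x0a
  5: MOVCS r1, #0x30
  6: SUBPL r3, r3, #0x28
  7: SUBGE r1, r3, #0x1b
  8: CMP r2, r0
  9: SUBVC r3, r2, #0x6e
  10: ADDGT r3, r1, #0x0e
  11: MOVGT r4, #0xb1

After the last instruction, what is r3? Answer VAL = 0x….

VAL = 0x61

0: ✓ CMP  NZCV=1000
1: ✓ ADDCC  r1←0x65
2: ✓ MOVNE  r2←0xcf
3: ✓ SUBLE  r4←0xfc
4: ✓ CMP  NZCV=1010
5: ✓ MOVCS  r1←0x30
6: · SUBPL
7: · SUBGE
8: ✓ CMP  NZCV=1010
9: ✓ SUBVC  r3←0x61
10: · ADDGT
11: · MOVGT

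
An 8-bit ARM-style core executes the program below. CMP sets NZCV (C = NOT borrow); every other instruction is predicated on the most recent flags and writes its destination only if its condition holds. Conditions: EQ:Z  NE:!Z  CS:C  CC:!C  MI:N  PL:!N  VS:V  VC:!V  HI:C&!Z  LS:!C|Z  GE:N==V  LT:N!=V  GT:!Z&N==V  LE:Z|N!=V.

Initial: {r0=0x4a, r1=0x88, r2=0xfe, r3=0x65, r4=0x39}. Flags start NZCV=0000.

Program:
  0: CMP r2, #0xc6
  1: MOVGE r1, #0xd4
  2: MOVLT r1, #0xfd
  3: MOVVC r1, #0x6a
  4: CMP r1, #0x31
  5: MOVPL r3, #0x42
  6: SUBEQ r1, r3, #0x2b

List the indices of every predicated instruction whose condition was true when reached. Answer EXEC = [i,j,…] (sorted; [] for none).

[0] flags=0010 → (cmp)
[1] flags=0010 GE?T → r1=0xd4
[2] flags=0010 LT?F → skip
[3] flags=0010 VC?T → r1=0x6a
[4] flags=0010 → (cmp)
[5] flags=0010 PL?T → r3=0x42
[6] flags=0010 EQ?F → skip

EXEC = [1,3,5]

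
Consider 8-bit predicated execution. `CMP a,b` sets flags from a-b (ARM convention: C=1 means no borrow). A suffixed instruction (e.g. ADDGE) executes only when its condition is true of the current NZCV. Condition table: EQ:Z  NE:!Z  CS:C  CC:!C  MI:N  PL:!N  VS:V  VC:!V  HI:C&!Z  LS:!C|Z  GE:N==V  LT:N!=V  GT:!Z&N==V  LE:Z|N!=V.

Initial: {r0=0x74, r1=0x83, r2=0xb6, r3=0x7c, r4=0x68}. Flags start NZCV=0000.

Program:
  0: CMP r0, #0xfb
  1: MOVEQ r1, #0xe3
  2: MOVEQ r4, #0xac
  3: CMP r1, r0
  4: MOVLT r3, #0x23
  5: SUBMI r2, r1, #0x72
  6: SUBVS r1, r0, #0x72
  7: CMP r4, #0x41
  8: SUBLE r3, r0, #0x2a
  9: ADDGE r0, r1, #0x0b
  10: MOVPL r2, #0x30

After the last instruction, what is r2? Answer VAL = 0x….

VAL = 0x30

0: ✓ CMP  NZCV=0000
1: · MOVEQ
2: · MOVEQ
3: ✓ CMP  NZCV=0011
4: ✓ MOVLT  r3←0x23
5: · SUBMI
6: ✓ SUBVS  r1←0x02
7: ✓ CMP  NZCV=0010
8: · SUBLE
9: ✓ ADDGE  r0←0x0d
10: ✓ MOVPL  r2←0x30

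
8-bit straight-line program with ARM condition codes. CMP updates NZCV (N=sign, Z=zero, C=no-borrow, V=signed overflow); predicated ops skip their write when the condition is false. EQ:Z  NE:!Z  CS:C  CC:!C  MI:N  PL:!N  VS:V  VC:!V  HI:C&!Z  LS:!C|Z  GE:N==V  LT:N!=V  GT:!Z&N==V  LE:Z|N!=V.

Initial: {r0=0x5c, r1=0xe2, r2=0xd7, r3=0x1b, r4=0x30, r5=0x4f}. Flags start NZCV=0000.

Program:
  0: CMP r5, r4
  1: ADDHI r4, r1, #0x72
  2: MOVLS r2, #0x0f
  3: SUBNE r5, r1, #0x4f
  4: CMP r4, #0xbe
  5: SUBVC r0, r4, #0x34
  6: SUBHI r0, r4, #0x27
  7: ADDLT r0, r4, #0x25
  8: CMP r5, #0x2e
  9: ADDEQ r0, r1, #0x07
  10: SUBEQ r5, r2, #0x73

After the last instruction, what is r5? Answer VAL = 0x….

VAL = 0x93

[0] flags=0010 → (cmp)
[1] flags=0010 HI?T → r4=0x54
[2] flags=0010 LS?F → skip
[3] flags=0010 NE?T → r5=0x93
[4] flags=1001 → (cmp)
[5] flags=1001 VC?F → skip
[6] flags=1001 HI?F → skip
[7] flags=1001 LT?F → skip
[8] flags=0011 → (cmp)
[9] flags=0011 EQ?F → skip
[10] flags=0011 EQ?F → skip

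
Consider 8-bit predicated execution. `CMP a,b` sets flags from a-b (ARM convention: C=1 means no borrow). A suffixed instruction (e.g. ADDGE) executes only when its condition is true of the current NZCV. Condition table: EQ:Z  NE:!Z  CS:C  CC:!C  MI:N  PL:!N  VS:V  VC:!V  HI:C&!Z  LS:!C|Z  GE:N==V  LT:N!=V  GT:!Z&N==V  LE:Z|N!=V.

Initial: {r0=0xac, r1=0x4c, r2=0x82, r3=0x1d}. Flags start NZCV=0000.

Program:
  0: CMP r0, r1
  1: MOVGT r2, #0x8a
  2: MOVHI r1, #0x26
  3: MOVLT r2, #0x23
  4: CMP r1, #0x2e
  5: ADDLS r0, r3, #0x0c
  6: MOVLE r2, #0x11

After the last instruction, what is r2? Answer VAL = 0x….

VAL = 0x11

[0] flags=0011 → (cmp)
[1] flags=0011 GT?F → skip
[2] flags=0011 HI?T → r1=0x26
[3] flags=0011 LT?T → r2=0x23
[4] flags=1000 → (cmp)
[5] flags=1000 LS?T → r0=0x29
[6] flags=1000 LE?T → r2=0x11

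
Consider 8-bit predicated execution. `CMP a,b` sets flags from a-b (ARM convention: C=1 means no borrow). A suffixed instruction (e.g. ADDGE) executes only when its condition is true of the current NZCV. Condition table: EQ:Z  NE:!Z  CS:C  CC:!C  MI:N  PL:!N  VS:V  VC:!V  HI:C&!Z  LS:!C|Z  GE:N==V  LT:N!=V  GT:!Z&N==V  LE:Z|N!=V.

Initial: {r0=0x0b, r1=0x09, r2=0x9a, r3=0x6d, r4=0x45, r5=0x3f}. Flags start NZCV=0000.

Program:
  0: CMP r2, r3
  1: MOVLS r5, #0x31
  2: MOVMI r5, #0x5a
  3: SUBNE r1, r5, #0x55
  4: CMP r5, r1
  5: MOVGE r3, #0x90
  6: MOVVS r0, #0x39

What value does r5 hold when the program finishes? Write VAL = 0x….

0: ✓ CMP  NZCV=0011
1: · MOVLS
2: · MOVMI
3: ✓ SUBNE  r1←0xea
4: ✓ CMP  NZCV=0000
5: ✓ MOVGE  r3←0x90
6: · MOVVS

VAL = 0x3f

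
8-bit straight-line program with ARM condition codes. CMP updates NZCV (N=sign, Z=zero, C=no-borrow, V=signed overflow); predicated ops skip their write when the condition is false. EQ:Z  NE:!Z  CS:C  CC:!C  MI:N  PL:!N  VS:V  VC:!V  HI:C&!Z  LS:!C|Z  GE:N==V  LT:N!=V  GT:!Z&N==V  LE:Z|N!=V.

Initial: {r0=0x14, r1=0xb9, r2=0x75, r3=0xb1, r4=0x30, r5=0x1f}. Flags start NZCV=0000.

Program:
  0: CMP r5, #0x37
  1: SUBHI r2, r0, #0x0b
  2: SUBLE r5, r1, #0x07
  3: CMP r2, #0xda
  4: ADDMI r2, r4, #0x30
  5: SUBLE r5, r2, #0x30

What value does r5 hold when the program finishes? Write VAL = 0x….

0: ✓ CMP  NZCV=1000
1: · SUBHI
2: ✓ SUBLE  r5←0xb2
3: ✓ CMP  NZCV=1001
4: ✓ ADDMI  r2←0x60
5: · SUBLE

VAL = 0xb2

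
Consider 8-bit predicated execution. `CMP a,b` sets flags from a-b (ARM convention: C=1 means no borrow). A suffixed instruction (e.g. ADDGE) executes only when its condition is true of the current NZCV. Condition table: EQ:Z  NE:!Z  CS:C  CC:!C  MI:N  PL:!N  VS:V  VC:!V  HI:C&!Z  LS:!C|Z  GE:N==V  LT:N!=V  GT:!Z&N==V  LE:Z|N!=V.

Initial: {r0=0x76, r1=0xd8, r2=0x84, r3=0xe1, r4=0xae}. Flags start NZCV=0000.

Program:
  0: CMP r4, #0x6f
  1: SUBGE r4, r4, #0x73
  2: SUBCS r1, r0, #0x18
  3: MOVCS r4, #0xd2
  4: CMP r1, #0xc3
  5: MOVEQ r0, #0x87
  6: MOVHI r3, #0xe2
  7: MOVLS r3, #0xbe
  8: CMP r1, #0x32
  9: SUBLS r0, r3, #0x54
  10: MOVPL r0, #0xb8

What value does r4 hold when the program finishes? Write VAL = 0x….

VAL = 0xd2

0: ✓ CMP  NZCV=0011
1: · SUBGE
2: ✓ SUBCS  r1←0x5e
3: ✓ MOVCS  r4←0xd2
4: ✓ CMP  NZCV=1001
5: · MOVEQ
6: · MOVHI
7: ✓ MOVLS  r3←0xbe
8: ✓ CMP  NZCV=0010
9: · SUBLS
10: ✓ MOVPL  r0←0xb8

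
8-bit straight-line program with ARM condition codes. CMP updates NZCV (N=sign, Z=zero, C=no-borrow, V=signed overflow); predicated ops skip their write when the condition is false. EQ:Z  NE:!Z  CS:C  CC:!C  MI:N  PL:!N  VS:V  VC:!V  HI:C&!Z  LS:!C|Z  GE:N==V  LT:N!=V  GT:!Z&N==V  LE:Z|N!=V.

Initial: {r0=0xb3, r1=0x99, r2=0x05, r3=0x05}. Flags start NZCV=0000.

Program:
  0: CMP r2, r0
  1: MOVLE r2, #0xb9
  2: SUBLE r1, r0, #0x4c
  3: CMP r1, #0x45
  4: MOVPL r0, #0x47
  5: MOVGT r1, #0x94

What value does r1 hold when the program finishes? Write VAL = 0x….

VAL = 0x99

[0] flags=0000 → (cmp)
[1] flags=0000 LE?F → skip
[2] flags=0000 LE?F → skip
[3] flags=0011 → (cmp)
[4] flags=0011 PL?T → r0=0x47
[5] flags=0011 GT?F → skip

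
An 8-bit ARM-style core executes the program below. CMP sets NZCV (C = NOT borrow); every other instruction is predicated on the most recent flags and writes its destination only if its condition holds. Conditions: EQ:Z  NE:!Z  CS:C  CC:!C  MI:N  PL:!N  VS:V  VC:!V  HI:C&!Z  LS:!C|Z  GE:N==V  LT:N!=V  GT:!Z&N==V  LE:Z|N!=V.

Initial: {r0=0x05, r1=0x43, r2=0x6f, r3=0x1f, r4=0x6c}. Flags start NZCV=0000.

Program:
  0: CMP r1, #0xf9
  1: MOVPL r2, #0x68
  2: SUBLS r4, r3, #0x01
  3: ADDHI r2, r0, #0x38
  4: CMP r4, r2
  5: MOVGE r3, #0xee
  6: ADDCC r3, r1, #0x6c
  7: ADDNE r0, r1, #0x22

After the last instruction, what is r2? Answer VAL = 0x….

[0] flags=0000 → (cmp)
[1] flags=0000 PL?T → r2=0x68
[2] flags=0000 LS?T → r4=0x1e
[3] flags=0000 HI?F → skip
[4] flags=1000 → (cmp)
[5] flags=1000 GE?F → skip
[6] flags=1000 CC?T → r3=0xaf
[7] flags=1000 NE?T → r0=0x65

VAL = 0x68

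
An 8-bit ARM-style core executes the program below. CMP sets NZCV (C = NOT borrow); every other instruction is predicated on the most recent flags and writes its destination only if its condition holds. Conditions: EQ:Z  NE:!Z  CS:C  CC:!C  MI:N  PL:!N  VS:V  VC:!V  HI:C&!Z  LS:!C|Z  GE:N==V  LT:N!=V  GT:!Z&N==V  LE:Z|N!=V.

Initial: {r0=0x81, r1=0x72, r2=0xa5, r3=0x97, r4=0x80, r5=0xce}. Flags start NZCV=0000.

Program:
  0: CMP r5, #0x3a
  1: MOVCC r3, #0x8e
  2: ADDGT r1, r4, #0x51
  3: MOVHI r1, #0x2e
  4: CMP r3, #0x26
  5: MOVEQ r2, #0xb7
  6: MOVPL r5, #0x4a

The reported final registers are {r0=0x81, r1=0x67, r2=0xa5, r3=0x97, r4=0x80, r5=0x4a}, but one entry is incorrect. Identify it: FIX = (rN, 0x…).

[0] flags=1010 → (cmp)
[1] flags=1010 CC?F → skip
[2] flags=1010 GT?F → skip
[3] flags=1010 HI?T → r1=0x2e
[4] flags=0011 → (cmp)
[5] flags=0011 EQ?F → skip
[6] flags=0011 PL?T → r5=0x4a

FIX = (r1, 0x2e)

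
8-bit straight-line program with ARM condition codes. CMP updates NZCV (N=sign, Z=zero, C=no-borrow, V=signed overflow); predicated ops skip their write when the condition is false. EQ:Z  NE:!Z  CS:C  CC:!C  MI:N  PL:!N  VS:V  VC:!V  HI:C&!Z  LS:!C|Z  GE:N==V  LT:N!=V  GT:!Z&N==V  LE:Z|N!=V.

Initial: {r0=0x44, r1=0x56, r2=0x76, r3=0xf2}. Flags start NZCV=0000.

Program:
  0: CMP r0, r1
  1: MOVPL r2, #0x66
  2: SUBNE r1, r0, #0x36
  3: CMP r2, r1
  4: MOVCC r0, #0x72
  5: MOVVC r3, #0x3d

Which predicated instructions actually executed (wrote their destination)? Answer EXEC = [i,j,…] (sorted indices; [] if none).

EXEC = [2,5]

0: ✓ CMP  NZCV=1000
1: · MOVPL
2: ✓ SUBNE  r1←0x0e
3: ✓ CMP  NZCV=0010
4: · MOVCC
5: ✓ MOVVC  r3←0x3d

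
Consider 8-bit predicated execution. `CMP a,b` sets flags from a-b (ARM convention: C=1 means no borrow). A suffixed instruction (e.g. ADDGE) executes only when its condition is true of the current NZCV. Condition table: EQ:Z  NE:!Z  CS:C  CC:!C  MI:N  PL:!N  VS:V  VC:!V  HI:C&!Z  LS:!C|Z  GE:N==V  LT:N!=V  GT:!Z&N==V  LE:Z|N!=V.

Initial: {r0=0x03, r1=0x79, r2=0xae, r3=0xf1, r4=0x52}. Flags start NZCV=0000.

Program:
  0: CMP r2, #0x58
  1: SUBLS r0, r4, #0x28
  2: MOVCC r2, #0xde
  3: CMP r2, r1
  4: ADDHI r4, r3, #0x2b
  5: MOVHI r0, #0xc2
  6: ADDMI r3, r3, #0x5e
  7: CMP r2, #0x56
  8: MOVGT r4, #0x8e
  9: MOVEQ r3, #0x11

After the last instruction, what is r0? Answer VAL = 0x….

VAL = 0xc2

0: ✓ CMP  NZCV=0011
1: · SUBLS
2: · MOVCC
3: ✓ CMP  NZCV=0011
4: ✓ ADDHI  r4←0x1c
5: ✓ MOVHI  r0←0xc2
6: · ADDMI
7: ✓ CMP  NZCV=0011
8: · MOVGT
9: · MOVEQ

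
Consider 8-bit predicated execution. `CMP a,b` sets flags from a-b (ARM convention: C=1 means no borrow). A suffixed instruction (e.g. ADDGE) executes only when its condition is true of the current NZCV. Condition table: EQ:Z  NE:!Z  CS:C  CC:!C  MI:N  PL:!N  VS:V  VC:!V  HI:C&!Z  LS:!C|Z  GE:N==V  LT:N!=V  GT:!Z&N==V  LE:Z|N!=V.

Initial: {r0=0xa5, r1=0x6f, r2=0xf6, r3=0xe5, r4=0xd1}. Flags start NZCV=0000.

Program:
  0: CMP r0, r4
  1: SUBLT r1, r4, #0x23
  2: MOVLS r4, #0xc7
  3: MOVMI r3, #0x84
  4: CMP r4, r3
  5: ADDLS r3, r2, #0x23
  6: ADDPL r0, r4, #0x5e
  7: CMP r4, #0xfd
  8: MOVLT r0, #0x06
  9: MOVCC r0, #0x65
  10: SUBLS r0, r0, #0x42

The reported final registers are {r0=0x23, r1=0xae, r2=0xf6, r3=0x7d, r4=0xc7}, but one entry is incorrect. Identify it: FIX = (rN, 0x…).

FIX = (r3, 0x84)

[0] flags=1000 → (cmp)
[1] flags=1000 LT?T → r1=0xae
[2] flags=1000 LS?T → r4=0xc7
[3] flags=1000 MI?T → r3=0x84
[4] flags=0010 → (cmp)
[5] flags=0010 LS?F → skip
[6] flags=0010 PL?T → r0=0x25
[7] flags=1000 → (cmp)
[8] flags=1000 LT?T → r0=0x06
[9] flags=1000 CC?T → r0=0x65
[10] flags=1000 LS?T → r0=0x23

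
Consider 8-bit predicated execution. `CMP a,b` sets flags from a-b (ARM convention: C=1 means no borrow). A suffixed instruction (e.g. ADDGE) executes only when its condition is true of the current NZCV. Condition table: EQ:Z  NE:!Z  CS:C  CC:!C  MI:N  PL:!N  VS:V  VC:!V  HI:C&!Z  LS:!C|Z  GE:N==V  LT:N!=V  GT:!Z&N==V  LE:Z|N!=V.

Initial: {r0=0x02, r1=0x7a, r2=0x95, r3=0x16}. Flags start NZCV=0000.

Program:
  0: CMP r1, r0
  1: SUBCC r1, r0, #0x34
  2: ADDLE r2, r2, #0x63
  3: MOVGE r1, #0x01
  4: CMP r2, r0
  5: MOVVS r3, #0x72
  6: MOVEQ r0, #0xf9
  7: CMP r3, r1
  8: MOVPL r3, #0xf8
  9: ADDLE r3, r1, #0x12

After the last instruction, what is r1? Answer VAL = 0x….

0: ✓ CMP  NZCV=0010
1: · SUBCC
2: · ADDLE
3: ✓ MOVGE  r1←0x01
4: ✓ CMP  NZCV=1010
5: · MOVVS
6: · MOVEQ
7: ✓ CMP  NZCV=0010
8: ✓ MOVPL  r3←0xf8
9: · ADDLE

VAL = 0x01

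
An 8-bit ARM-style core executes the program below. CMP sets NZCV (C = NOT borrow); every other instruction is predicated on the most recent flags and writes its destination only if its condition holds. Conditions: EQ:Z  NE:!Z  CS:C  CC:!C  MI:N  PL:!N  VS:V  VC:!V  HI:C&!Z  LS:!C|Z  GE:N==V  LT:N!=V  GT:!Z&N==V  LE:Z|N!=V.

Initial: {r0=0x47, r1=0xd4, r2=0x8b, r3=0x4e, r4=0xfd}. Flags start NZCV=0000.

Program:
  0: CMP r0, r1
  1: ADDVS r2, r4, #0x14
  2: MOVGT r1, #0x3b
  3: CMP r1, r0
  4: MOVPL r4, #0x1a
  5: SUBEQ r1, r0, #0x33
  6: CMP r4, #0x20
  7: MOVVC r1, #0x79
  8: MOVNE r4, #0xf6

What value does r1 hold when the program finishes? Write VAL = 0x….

VAL = 0x79

0: ✓ CMP  NZCV=0000
1: · ADDVS
2: ✓ MOVGT  r1←0x3b
3: ✓ CMP  NZCV=1000
4: · MOVPL
5: · SUBEQ
6: ✓ CMP  NZCV=1010
7: ✓ MOVVC  r1←0x79
8: ✓ MOVNE  r4←0xf6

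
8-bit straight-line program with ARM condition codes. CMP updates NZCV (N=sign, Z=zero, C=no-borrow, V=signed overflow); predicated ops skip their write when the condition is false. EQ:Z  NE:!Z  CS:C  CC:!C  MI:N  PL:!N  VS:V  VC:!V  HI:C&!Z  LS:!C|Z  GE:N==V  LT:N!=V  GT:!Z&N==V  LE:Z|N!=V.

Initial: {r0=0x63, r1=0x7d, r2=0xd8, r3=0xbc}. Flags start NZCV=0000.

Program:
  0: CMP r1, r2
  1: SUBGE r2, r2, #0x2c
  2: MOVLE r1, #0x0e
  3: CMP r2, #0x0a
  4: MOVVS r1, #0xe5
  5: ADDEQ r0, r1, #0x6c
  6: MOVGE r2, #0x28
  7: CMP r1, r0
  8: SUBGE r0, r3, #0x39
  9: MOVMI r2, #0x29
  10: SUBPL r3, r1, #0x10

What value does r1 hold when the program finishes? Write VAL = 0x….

VAL = 0x7d

[0] flags=1001 → (cmp)
[1] flags=1001 GE?T → r2=0xac
[2] flags=1001 LE?F → skip
[3] flags=1010 → (cmp)
[4] flags=1010 VS?F → skip
[5] flags=1010 EQ?F → skip
[6] flags=1010 GE?F → skip
[7] flags=0010 → (cmp)
[8] flags=0010 GE?T → r0=0x83
[9] flags=0010 MI?F → skip
[10] flags=0010 PL?T → r3=0x6d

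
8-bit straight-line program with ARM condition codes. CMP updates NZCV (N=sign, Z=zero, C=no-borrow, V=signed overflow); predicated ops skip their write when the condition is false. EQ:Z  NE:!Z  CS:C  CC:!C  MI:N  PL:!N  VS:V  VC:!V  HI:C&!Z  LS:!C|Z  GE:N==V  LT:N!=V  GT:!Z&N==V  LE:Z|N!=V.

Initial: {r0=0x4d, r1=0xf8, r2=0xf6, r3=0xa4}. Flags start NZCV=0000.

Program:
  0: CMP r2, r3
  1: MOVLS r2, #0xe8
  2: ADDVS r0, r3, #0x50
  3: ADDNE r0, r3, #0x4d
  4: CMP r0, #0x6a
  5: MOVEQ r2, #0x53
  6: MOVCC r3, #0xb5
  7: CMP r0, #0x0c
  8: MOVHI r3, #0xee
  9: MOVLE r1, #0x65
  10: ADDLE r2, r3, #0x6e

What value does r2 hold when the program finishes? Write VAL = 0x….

0: ✓ CMP  NZCV=0010
1: · MOVLS
2: · ADDVS
3: ✓ ADDNE  r0←0xf1
4: ✓ CMP  NZCV=1010
5: · MOVEQ
6: · MOVCC
7: ✓ CMP  NZCV=1010
8: ✓ MOVHI  r3←0xee
9: ✓ MOVLE  r1←0x65
10: ✓ ADDLE  r2←0x5c

VAL = 0x5c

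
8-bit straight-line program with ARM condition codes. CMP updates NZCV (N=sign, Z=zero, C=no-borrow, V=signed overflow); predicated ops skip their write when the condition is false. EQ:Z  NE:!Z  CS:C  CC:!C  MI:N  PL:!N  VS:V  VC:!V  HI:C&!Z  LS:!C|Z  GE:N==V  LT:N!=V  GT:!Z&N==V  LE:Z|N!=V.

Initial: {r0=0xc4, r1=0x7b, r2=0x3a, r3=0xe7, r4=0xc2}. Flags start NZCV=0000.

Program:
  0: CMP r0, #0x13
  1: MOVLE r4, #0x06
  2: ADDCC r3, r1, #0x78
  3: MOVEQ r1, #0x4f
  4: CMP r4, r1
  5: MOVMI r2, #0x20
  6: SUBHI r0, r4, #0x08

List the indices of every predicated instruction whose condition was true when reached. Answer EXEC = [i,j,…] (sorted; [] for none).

0: ✓ CMP  NZCV=1010
1: ✓ MOVLE  r4←0x06
2: · ADDCC
3: · MOVEQ
4: ✓ CMP  NZCV=1000
5: ✓ MOVMI  r2←0x20
6: · SUBHI

EXEC = [1,5]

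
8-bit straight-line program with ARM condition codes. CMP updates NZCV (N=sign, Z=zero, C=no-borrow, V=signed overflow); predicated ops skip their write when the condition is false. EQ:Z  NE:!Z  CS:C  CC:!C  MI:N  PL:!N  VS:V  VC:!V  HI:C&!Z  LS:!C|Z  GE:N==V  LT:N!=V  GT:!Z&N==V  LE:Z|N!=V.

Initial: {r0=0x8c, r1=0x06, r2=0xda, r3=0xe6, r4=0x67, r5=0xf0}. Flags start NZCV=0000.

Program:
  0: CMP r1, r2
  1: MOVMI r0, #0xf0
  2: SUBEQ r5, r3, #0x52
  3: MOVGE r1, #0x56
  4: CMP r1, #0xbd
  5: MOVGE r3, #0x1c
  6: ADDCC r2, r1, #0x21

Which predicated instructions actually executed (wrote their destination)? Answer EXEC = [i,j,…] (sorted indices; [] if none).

EXEC = [3,5,6]

[0] flags=0000 → (cmp)
[1] flags=0000 MI?F → skip
[2] flags=0000 EQ?F → skip
[3] flags=0000 GE?T → r1=0x56
[4] flags=1001 → (cmp)
[5] flags=1001 GE?T → r3=0x1c
[6] flags=1001 CC?T → r2=0x77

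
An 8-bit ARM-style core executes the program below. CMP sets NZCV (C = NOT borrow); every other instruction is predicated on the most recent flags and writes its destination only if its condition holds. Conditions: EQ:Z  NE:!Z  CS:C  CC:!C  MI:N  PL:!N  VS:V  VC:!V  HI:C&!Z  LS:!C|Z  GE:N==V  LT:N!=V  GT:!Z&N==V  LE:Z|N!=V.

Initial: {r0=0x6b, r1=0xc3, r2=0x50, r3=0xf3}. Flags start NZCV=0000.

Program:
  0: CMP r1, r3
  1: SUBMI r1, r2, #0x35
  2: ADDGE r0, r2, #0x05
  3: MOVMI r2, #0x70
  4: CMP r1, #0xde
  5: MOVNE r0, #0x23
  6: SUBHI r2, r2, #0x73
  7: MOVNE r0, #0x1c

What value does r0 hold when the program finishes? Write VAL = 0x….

VAL = 0x1c

0: ✓ CMP  NZCV=1000
1: ✓ SUBMI  r1←0x1b
2: · ADDGE
3: ✓ MOVMI  r2←0x70
4: ✓ CMP  NZCV=0000
5: ✓ MOVNE  r0←0x23
6: · SUBHI
7: ✓ MOVNE  r0←0x1c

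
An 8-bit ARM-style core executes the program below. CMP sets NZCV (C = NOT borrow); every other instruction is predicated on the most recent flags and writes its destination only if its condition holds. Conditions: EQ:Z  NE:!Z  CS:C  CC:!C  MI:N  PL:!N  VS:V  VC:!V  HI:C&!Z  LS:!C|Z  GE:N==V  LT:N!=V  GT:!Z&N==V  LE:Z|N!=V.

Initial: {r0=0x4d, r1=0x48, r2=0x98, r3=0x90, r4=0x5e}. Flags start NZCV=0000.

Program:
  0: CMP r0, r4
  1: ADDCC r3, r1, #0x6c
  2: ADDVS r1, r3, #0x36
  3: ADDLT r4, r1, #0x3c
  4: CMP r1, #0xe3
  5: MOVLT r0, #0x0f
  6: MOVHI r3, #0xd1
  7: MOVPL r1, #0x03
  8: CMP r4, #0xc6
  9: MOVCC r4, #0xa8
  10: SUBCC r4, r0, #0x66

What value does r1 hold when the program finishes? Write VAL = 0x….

VAL = 0x03

0: ✓ CMP  NZCV=1000
1: ✓ ADDCC  r3←0xb4
2: · ADDVS
3: ✓ ADDLT  r4←0x84
4: ✓ CMP  NZCV=0000
5: · MOVLT
6: · MOVHI
7: ✓ MOVPL  r1←0x03
8: ✓ CMP  NZCV=1000
9: ✓ MOVCC  r4←0xa8
10: ✓ SUBCC  r4←0xe7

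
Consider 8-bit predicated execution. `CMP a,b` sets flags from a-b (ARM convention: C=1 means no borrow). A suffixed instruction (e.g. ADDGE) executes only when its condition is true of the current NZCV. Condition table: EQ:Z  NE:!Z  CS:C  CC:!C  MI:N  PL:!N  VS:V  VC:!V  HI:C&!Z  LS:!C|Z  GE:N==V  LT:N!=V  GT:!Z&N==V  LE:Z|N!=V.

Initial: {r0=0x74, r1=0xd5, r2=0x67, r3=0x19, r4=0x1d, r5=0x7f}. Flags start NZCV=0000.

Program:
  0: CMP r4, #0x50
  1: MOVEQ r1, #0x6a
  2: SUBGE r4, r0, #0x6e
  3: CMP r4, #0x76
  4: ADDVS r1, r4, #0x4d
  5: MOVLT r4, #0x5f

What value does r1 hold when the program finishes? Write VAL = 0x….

VAL = 0xd5

[0] flags=1000 → (cmp)
[1] flags=1000 EQ?F → skip
[2] flags=1000 GE?F → skip
[3] flags=1000 → (cmp)
[4] flags=1000 VS?F → skip
[5] flags=1000 LT?T → r4=0x5f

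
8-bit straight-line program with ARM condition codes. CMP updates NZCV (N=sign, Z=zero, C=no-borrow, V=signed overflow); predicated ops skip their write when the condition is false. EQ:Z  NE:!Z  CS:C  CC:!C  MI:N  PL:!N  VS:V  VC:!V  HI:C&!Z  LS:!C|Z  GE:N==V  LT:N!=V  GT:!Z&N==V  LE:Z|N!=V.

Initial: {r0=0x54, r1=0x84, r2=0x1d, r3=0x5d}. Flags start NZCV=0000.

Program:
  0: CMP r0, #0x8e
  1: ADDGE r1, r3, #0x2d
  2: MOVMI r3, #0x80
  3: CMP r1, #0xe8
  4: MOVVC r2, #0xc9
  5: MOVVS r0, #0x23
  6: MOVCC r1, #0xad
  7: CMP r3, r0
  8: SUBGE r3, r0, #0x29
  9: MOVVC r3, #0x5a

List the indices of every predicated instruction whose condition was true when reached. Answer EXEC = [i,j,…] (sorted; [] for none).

EXEC = [1,2,4,6]

[0] flags=1001 → (cmp)
[1] flags=1001 GE?T → r1=0x8a
[2] flags=1001 MI?T → r3=0x80
[3] flags=1000 → (cmp)
[4] flags=1000 VC?T → r2=0xc9
[5] flags=1000 VS?F → skip
[6] flags=1000 CC?T → r1=0xad
[7] flags=0011 → (cmp)
[8] flags=0011 GE?F → skip
[9] flags=0011 VC?F → skip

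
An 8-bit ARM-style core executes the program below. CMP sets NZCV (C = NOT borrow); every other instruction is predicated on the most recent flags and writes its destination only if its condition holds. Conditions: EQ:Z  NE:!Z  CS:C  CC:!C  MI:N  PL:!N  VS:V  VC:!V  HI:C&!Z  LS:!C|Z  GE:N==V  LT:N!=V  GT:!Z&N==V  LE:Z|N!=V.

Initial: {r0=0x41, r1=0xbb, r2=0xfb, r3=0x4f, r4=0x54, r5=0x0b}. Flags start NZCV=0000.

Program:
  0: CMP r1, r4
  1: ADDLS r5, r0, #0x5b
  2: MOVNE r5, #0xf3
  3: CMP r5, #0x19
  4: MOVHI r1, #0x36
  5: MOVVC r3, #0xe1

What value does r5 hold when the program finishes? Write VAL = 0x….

0: ✓ CMP  NZCV=0011
1: · ADDLS
2: ✓ MOVNE  r5←0xf3
3: ✓ CMP  NZCV=1010
4: ✓ MOVHI  r1←0x36
5: ✓ MOVVC  r3←0xe1

VAL = 0xf3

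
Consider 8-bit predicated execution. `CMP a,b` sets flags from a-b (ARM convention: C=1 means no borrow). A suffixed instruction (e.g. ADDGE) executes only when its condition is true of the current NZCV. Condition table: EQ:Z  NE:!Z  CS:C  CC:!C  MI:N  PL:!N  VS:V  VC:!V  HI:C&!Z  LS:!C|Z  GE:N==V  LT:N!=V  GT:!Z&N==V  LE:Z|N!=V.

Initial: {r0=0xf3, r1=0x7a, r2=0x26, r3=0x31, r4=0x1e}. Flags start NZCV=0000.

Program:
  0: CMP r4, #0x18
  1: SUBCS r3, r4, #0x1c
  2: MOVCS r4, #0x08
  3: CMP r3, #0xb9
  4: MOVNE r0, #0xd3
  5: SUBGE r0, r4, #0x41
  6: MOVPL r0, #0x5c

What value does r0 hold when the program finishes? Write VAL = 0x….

VAL = 0x5c

[0] flags=0010 → (cmp)
[1] flags=0010 CS?T → r3=0x02
[2] flags=0010 CS?T → r4=0x08
[3] flags=0000 → (cmp)
[4] flags=0000 NE?T → r0=0xd3
[5] flags=0000 GE?T → r0=0xc7
[6] flags=0000 PL?T → r0=0x5c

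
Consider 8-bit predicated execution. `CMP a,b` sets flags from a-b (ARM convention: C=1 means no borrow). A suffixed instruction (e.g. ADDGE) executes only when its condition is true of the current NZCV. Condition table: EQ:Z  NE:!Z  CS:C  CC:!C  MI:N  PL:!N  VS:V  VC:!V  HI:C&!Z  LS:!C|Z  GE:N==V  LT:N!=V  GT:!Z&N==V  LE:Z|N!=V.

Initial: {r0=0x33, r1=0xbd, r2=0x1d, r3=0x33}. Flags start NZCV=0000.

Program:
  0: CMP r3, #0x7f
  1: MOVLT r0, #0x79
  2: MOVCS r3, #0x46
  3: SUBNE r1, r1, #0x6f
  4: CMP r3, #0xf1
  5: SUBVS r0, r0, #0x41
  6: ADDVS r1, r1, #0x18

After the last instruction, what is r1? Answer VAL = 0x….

VAL = 0x4e

[0] flags=1000 → (cmp)
[1] flags=1000 LT?T → r0=0x79
[2] flags=1000 CS?F → skip
[3] flags=1000 NE?T → r1=0x4e
[4] flags=0000 → (cmp)
[5] flags=0000 VS?F → skip
[6] flags=0000 VS?F → skip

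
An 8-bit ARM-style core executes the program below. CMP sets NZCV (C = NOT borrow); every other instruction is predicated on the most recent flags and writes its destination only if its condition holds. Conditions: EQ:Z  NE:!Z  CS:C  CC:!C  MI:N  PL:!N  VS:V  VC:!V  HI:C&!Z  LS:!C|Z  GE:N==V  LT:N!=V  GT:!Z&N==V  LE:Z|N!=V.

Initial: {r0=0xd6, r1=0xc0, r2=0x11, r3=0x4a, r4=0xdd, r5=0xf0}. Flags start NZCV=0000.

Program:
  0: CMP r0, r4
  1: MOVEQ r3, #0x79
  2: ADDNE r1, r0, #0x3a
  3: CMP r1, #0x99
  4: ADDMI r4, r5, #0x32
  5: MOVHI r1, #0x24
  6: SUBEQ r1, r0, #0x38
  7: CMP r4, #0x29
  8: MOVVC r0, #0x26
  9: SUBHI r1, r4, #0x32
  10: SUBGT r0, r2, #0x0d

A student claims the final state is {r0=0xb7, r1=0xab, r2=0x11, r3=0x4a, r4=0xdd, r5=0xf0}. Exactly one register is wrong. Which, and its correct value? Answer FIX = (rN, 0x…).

FIX = (r0, 0x26)

[0] flags=1000 → (cmp)
[1] flags=1000 EQ?F → skip
[2] flags=1000 NE?T → r1=0x10
[3] flags=0000 → (cmp)
[4] flags=0000 MI?F → skip
[5] flags=0000 HI?F → skip
[6] flags=0000 EQ?F → skip
[7] flags=1010 → (cmp)
[8] flags=1010 VC?T → r0=0x26
[9] flags=1010 HI?T → r1=0xab
[10] flags=1010 GT?F → skip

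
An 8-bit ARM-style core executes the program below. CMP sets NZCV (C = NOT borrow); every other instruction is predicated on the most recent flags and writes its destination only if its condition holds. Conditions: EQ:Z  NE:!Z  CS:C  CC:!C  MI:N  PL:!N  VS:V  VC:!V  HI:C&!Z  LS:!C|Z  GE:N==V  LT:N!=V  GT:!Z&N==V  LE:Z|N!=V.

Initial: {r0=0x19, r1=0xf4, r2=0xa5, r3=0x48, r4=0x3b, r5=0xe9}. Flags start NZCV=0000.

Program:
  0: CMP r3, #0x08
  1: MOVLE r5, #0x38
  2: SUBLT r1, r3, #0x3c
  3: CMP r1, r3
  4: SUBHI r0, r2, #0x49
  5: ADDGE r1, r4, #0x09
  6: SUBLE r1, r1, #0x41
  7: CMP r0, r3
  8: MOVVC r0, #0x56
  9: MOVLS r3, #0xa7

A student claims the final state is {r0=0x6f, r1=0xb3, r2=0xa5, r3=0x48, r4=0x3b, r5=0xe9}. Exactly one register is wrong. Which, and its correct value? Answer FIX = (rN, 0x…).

[0] flags=0010 → (cmp)
[1] flags=0010 LE?F → skip
[2] flags=0010 LT?F → skip
[3] flags=1010 → (cmp)
[4] flags=1010 HI?T → r0=0x5c
[5] flags=1010 GE?F → skip
[6] flags=1010 LE?T → r1=0xb3
[7] flags=0010 → (cmp)
[8] flags=0010 VC?T → r0=0x56
[9] flags=0010 LS?F → skip

FIX = (r0, 0x56)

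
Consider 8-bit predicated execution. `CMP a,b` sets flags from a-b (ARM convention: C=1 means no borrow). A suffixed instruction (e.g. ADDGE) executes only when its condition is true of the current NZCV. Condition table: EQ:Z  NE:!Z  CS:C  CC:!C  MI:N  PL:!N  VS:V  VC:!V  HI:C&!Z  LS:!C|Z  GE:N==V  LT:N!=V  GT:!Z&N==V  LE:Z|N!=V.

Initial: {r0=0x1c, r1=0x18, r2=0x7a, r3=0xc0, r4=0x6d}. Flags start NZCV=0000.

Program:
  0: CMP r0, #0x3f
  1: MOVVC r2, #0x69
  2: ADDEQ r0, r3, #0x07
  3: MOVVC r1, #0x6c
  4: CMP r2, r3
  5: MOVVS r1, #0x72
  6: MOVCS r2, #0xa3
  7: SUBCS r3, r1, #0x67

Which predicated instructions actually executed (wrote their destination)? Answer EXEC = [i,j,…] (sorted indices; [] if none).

[0] flags=1000 → (cmp)
[1] flags=1000 VC?T → r2=0x69
[2] flags=1000 EQ?F → skip
[3] flags=1000 VC?T → r1=0x6c
[4] flags=1001 → (cmp)
[5] flags=1001 VS?T → r1=0x72
[6] flags=1001 CS?F → skip
[7] flags=1001 CS?F → skip

EXEC = [1,3,5]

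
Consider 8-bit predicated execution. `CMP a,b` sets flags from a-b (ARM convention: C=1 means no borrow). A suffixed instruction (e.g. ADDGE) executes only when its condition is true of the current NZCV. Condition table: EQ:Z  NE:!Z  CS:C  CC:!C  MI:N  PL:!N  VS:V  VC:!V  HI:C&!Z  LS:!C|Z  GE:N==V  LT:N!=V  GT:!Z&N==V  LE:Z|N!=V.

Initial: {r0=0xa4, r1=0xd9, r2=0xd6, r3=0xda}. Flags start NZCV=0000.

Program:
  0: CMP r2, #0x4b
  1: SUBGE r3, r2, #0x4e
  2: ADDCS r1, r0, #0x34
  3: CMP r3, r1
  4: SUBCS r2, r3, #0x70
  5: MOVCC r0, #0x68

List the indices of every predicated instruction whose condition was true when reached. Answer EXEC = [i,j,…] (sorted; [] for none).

EXEC = [2,4]

[0] flags=1010 → (cmp)
[1] flags=1010 GE?F → skip
[2] flags=1010 CS?T → r1=0xd8
[3] flags=0010 → (cmp)
[4] flags=0010 CS?T → r2=0x6a
[5] flags=0010 CC?F → skip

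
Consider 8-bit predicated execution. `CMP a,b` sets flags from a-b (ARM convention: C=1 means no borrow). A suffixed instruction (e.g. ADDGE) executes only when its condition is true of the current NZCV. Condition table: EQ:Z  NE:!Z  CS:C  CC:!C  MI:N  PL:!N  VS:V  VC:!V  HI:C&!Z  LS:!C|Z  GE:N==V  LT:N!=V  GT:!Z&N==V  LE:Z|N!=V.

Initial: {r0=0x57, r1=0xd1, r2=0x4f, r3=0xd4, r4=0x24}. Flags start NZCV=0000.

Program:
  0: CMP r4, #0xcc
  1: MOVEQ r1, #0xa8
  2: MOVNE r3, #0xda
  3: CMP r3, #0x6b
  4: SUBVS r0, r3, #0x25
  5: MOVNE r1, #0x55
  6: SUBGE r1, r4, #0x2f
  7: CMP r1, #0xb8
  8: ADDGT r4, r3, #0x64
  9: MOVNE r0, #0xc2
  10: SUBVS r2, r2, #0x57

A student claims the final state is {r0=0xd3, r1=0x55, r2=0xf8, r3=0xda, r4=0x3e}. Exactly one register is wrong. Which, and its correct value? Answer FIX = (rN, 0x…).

FIX = (r0, 0xc2)

[0] flags=0000 → (cmp)
[1] flags=0000 EQ?F → skip
[2] flags=0000 NE?T → r3=0xda
[3] flags=0011 → (cmp)
[4] flags=0011 VS?T → r0=0xb5
[5] flags=0011 NE?T → r1=0x55
[6] flags=0011 GE?F → skip
[7] flags=1001 → (cmp)
[8] flags=1001 GT?T → r4=0x3e
[9] flags=1001 NE?T → r0=0xc2
[10] flags=1001 VS?T → r2=0xf8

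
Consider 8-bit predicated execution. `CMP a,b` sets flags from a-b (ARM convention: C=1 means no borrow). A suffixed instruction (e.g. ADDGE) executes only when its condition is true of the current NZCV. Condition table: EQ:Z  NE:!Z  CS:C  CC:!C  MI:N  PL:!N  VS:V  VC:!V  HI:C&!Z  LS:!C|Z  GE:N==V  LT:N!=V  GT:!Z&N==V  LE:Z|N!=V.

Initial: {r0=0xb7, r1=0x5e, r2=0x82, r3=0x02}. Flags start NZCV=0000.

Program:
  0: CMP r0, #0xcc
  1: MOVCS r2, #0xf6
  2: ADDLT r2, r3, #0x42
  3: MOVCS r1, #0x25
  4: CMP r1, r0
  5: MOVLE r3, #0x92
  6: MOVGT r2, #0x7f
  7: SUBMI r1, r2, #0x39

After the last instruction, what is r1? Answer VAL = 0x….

VAL = 0x46

[0] flags=1000 → (cmp)
[1] flags=1000 CS?F → skip
[2] flags=1000 LT?T → r2=0x44
[3] flags=1000 CS?F → skip
[4] flags=1001 → (cmp)
[5] flags=1001 LE?F → skip
[6] flags=1001 GT?T → r2=0x7f
[7] flags=1001 MI?T → r1=0x46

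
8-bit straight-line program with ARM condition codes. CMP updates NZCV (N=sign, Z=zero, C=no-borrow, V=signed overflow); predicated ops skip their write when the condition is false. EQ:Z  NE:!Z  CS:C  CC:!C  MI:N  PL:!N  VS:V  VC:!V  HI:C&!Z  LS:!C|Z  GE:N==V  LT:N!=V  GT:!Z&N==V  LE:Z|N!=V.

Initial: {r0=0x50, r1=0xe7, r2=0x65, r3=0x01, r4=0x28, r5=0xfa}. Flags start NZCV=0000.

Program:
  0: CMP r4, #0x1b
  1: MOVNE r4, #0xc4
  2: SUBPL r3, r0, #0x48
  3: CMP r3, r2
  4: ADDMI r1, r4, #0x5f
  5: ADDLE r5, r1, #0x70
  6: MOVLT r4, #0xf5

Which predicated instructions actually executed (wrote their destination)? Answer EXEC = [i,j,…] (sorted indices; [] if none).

0: ✓ CMP  NZCV=0010
1: ✓ MOVNE  r4←0xc4
2: ✓ SUBPL  r3←0x08
3: ✓ CMP  NZCV=1000
4: ✓ ADDMI  r1←0x23
5: ✓ ADDLE  r5←0x93
6: ✓ MOVLT  r4←0xf5

EXEC = [1,2,4,5,6]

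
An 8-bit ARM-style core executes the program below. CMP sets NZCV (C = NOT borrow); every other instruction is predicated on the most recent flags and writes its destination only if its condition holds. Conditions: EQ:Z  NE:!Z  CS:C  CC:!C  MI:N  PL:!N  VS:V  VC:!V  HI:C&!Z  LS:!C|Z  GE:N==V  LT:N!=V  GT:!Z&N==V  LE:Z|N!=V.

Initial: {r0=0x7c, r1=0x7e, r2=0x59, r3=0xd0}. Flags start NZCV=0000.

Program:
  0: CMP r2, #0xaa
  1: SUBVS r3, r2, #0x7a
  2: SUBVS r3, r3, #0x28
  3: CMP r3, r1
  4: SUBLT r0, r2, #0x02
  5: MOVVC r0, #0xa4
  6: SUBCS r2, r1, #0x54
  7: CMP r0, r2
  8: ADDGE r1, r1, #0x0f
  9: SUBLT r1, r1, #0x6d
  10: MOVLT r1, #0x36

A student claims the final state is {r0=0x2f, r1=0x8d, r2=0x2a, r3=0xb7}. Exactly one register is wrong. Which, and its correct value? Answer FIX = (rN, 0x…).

FIX = (r0, 0x57)

[0] flags=1001 → (cmp)
[1] flags=1001 VS?T → r3=0xdf
[2] flags=1001 VS?T → r3=0xb7
[3] flags=0011 → (cmp)
[4] flags=0011 LT?T → r0=0x57
[5] flags=0011 VC?F → skip
[6] flags=0011 CS?T → r2=0x2a
[7] flags=0010 → (cmp)
[8] flags=0010 GE?T → r1=0x8d
[9] flags=0010 LT?F → skip
[10] flags=0010 LT?F → skip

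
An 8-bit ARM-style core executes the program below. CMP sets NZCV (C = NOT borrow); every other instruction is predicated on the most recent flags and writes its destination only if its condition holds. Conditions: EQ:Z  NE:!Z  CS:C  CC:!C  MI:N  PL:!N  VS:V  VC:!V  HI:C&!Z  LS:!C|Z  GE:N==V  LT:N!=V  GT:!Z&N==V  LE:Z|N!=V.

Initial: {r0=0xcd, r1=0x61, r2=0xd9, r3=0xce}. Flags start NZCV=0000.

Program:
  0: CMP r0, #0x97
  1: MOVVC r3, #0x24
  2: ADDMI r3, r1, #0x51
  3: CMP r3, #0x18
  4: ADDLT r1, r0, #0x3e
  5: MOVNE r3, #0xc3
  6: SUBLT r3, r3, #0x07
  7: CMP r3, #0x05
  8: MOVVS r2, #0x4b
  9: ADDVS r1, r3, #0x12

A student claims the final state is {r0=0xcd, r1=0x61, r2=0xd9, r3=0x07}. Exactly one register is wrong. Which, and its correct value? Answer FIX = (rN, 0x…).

0: ✓ CMP  NZCV=0010
1: ✓ MOVVC  r3←0x24
2: · ADDMI
3: ✓ CMP  NZCV=0010
4: · ADDLT
5: ✓ MOVNE  r3←0xc3
6: · SUBLT
7: ✓ CMP  NZCV=1010
8: · MOVVS
9: · ADDVS

FIX = (r3, 0xc3)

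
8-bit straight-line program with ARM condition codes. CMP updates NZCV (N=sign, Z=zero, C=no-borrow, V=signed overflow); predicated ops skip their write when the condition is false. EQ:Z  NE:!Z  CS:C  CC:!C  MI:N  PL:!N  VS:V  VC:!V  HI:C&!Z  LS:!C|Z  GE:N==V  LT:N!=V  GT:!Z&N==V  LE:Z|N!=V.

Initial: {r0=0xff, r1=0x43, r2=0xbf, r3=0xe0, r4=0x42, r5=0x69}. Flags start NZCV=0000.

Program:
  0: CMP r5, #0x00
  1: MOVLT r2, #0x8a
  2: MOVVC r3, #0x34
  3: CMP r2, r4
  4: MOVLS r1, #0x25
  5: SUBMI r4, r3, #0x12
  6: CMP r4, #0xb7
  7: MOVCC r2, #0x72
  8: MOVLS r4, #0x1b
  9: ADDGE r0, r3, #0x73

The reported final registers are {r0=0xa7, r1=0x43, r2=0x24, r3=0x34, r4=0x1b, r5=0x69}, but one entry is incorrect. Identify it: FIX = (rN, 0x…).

FIX = (r2, 0x72)

[0] flags=0010 → (cmp)
[1] flags=0010 LT?F → skip
[2] flags=0010 VC?T → r3=0x34
[3] flags=0011 → (cmp)
[4] flags=0011 LS?F → skip
[5] flags=0011 MI?F → skip
[6] flags=1001 → (cmp)
[7] flags=1001 CC?T → r2=0x72
[8] flags=1001 LS?T → r4=0x1b
[9] flags=1001 GE?T → r0=0xa7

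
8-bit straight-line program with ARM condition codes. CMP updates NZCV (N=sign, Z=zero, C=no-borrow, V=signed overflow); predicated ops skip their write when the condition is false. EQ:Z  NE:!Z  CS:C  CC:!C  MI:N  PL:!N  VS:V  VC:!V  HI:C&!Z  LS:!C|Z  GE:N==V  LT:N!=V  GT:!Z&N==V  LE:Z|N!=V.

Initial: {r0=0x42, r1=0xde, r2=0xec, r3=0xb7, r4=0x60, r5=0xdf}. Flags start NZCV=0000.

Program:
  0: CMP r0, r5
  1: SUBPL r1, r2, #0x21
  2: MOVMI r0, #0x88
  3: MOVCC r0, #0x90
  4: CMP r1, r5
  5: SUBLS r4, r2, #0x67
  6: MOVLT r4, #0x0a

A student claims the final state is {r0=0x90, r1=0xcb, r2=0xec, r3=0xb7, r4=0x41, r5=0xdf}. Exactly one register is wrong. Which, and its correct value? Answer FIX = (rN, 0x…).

FIX = (r4, 0x0a)

0: ✓ CMP  NZCV=0000
1: ✓ SUBPL  r1←0xcb
2: · MOVMI
3: ✓ MOVCC  r0←0x90
4: ✓ CMP  NZCV=1000
5: ✓ SUBLS  r4←0x85
6: ✓ MOVLT  r4←0x0a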